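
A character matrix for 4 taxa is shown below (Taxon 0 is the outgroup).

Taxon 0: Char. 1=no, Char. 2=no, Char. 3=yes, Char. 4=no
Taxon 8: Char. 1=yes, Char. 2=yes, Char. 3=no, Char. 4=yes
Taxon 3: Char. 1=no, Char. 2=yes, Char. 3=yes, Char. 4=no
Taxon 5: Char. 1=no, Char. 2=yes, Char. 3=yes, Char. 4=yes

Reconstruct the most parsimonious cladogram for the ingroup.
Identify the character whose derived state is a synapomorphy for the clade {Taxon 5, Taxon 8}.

Char. 4

Character polarity is set by the outgroup: the derived state is whichever differs from the outgroup's state, so for Char. 3 the derived state is 'no', and for the remaining characters it is 'yes'.
Char. 1 (derived state 'yes') is unique to Taxon 8 (autapomorphy; uninformative for grouping).
All ingroup taxa share the derived state 'yes' for Char. 2; it defines the ingroup but does not resolve relationships within it.
Char. 3 (derived state 'no') is unique to Taxon 8 (autapomorphy; uninformative for grouping).
Char. 4: derived state 'yes' in Taxon 5 and Taxon 8 only — synapomorphy for {Taxon 5, Taxon 8}.
Most parsimonious ingroup topology: ((Taxon 8,Taxon 5),Taxon 3).
The clade {Taxon 5, Taxon 8} is supported by Char. 4: its derived state 'yes' occurs in exactly those taxa and in no other taxon (including the outgroup).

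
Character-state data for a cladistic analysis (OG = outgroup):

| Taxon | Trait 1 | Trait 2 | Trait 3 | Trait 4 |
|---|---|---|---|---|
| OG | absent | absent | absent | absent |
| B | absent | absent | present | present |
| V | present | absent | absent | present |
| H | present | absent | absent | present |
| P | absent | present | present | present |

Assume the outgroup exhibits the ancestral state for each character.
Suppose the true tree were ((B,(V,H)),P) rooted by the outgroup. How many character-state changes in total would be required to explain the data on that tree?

Map each character onto ((B,(V,H)),P) (rooted by OG) and count the minimum state changes it requires (Fitch parsimony):
Trait 1: 1; Trait 2: 1; Trait 3: 2; Trait 4: 1.
Total tree length = 5.

5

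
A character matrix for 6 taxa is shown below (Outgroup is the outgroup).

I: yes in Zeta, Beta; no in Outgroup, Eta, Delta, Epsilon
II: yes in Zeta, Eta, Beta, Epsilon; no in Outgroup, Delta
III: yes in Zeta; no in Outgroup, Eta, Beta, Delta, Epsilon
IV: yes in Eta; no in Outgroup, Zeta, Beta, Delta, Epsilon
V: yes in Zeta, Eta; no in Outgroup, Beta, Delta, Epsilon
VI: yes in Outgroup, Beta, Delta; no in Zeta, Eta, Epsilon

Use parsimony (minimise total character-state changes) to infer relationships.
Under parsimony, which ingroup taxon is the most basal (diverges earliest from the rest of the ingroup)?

Delta

Character polarity is set by the outgroup: the derived state is whichever differs from the outgroup's state, so for VI the derived state is 'no', and for the remaining characters it is 'yes'.
I (state 'yes') occurs in Beta and Zeta but conflicts with the nesting implied by the other characters — most parsimoniously interpreted as homoplasy.
Only Beta, Epsilon, Eta, and Zeta show the derived state 'yes' for II, supporting them as a clade.
III (derived state 'yes') is unique to Zeta (autapomorphy; uninformative for grouping).
IV: derived state 'yes' in Eta only — an autapomorphy, so it tells us nothing about relationships among taxa.
V: derived state 'yes' in Eta and Zeta only — synapomorphy for {Eta, Zeta}.
VI (derived state 'no') is shared by Epsilon, Eta, and Zeta — a synapomorphy uniting that clade.
Most parsimonious ingroup topology: ((((Zeta,Eta),Epsilon),Beta),Delta).
Delta is sister to the clade containing all other ingroup taxa, so it is the earliest-diverging (most basal) ingroup lineage.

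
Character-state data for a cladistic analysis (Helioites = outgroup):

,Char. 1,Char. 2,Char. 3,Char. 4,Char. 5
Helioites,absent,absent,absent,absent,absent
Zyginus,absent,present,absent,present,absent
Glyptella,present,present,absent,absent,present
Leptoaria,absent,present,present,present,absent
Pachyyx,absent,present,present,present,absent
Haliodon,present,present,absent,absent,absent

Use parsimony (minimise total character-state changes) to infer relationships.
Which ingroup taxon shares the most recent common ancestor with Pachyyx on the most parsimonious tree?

The outgroup has state 'absent' for every character, so 'present' is the derived state throughout.
Char. 1 (derived state 'present') is shared by Glyptella and Haliodon — a synapomorphy uniting that clade.
All ingroup taxa share the derived state 'present' for Char. 2; it defines the ingroup but does not resolve relationships within it.
Char. 3 (derived state 'present') is shared by Leptoaria and Pachyyx — a synapomorphy uniting that clade.
Char. 4: derived state 'present' in Leptoaria, Pachyyx, and Zyginus only — synapomorphy for {Leptoaria, Pachyyx, Zyginus}.
Char. 5 (derived state 'present') is unique to Glyptella (autapomorphy; uninformative for grouping).
Most parsimonious ingroup topology: ((Zyginus,(Leptoaria,Pachyyx)),(Glyptella,Haliodon)).
Pachyyx and Leptoaria form a cherry on this tree, so they are sister taxa.

Leptoaria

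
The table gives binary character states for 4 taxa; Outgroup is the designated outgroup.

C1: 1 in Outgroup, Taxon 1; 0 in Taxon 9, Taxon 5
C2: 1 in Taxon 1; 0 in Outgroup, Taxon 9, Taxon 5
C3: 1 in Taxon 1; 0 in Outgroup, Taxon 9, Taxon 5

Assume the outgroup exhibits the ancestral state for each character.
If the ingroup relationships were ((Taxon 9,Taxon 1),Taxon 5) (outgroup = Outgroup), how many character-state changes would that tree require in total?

Map each character onto ((Taxon 9,Taxon 1),Taxon 5) (rooted by Outgroup) and count the minimum state changes it requires (Fitch parsimony):
C1: 2; C2: 1; C3: 1.
Total tree length = 4.

4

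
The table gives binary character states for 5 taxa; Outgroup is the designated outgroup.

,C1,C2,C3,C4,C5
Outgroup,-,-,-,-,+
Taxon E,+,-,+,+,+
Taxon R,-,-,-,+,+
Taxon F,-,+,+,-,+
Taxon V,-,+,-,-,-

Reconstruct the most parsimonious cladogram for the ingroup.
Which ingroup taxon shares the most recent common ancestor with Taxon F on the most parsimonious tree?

Character polarity is set by the outgroup: the derived state is whichever differs from the outgroup's state, so for C5 the derived state is '-', and for the remaining characters it is '+'.
C1: derived state '+' in Taxon E only — an autapomorphy, so it tells us nothing about relationships among taxa.
C2 (derived state '+') is shared by Taxon F and Taxon V — a synapomorphy uniting that clade.
C3 groups Taxon E and Taxon F, which is incompatible with the clades supported by the remaining characters; treating it as convergent (homoplasy) costs fewer steps than any alternative tree.
C4 (derived state '+') is shared by Taxon E and Taxon R — a synapomorphy uniting that clade.
C5 (derived state '-') is unique to Taxon V (autapomorphy; uninformative for grouping).
Most parsimonious ingroup topology: ((Taxon E,Taxon R),(Taxon F,Taxon V)).
Taxon F and Taxon V form a cherry on this tree, so they are sister taxa.

Taxon V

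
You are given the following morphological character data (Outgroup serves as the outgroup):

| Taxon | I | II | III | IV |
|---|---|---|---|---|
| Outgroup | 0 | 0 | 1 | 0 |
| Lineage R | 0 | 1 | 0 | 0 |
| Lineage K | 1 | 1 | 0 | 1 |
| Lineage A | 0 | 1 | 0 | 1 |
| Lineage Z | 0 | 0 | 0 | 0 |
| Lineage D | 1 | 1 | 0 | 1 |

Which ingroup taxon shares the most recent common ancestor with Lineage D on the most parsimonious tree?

Lineage K

Character polarity is set by the outgroup: the derived state is whichever differs from the outgroup's state, so for III the derived state is '0', and for the remaining characters it is '1'.
I: derived state '1' in Lineage D and Lineage K only — synapomorphy for {Lineage D, Lineage K}.
Only Lineage A, Lineage D, Lineage K, and Lineage R show the derived state '1' for II, supporting them as a clade.
All ingroup taxa share the derived state '0' for III; it defines the ingroup but does not resolve relationships within it.
Only Lineage A, Lineage D, and Lineage K show the derived state '1' for IV, supporting them as a clade.
Most parsimonious ingroup topology: ((Lineage R,((Lineage K,Lineage D),Lineage A)),Lineage Z).
Lineage D and Lineage K form a cherry on this tree, so they are sister taxa.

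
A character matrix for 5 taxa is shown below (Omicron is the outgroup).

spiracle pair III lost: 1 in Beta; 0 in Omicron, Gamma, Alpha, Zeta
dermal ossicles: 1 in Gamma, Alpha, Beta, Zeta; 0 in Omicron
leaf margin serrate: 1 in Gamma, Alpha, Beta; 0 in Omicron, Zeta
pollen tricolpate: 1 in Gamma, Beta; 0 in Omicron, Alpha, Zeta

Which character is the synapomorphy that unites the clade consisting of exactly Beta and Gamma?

pollen tricolpate

The outgroup has state '0' for every character, so '1' is the derived state throughout.
spiracle pair III lost: derived state '1' in Beta only — an autapomorphy, so it tells us nothing about relationships among taxa.
All ingroup taxa share the derived state '1' for dermal ossicles; it defines the ingroup but does not resolve relationships within it.
leaf margin serrate (derived state '1') is shared by Alpha, Beta, and Gamma — a synapomorphy uniting that clade.
pollen tricolpate (derived state '1') is shared by Beta and Gamma — a synapomorphy uniting that clade.
Most parsimonious ingroup topology: (((Gamma,Beta),Alpha),Zeta).
The clade {Beta, Gamma} is supported by pollen tricolpate: its derived state '1' occurs in exactly those taxa and in no other taxon (including the outgroup).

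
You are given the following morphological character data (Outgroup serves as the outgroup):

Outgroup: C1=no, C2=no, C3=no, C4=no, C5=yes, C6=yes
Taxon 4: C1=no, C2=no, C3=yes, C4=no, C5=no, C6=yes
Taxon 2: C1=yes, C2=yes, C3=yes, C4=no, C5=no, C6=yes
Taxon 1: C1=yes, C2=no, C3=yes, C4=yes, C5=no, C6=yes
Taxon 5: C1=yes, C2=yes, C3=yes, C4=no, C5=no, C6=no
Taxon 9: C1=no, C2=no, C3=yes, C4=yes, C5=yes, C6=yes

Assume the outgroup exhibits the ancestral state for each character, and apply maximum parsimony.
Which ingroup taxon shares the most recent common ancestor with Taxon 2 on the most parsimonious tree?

Taxon 5

Character polarity is set by the outgroup: the derived state is whichever differs from the outgroup's state, so for C5, C6 the derived state is 'no', and for the remaining characters it is 'yes'.
C1 (derived state 'yes') is shared by Taxon 1, Taxon 2, and Taxon 5 — a synapomorphy uniting that clade.
C2 (derived state 'yes') is shared by Taxon 2 and Taxon 5 — a synapomorphy uniting that clade.
All ingroup taxa share the derived state 'yes' for C3; it defines the ingroup but does not resolve relationships within it.
C4 (state 'yes') occurs in Taxon 1 and Taxon 9 but conflicts with the nesting implied by the other characters — most parsimoniously interpreted as homoplasy.
C5: derived state 'no' in Taxon 1, Taxon 2, Taxon 4, and Taxon 5 only — synapomorphy for {Taxon 1, Taxon 2, Taxon 4, Taxon 5}.
C6: derived state 'no' in Taxon 5 only — an autapomorphy, so it tells us nothing about relationships among taxa.
Most parsimonious ingroup topology: ((Taxon 4,((Taxon 2,Taxon 5),Taxon 1)),Taxon 9).
Taxon 2 and Taxon 5 form a cherry on this tree, so they are sister taxa.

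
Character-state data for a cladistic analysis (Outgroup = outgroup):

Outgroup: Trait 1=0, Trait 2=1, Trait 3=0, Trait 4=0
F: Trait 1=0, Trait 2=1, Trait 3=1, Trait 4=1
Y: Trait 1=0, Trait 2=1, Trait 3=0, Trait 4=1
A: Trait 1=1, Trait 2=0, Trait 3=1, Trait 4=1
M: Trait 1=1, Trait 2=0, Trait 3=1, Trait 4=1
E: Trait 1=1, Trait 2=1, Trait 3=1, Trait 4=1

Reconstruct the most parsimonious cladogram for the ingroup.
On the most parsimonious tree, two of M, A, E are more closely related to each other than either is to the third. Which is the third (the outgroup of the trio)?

E

Character polarity is set by the outgroup: the derived state is whichever differs from the outgroup's state, so for Trait 2 the derived state is '0', and for the remaining characters it is '1'.
Only A, E, and M show the derived state '1' for Trait 1, supporting them as a clade.
Trait 2: derived state '0' in A and M only — synapomorphy for {A, M}.
Trait 3: derived state '1' in A, E, F, and M only — synapomorphy for {A, E, F, M}.
All ingroup taxa share the derived state '1' for Trait 4; it defines the ingroup but does not resolve relationships within it.
Most parsimonious ingroup topology: ((F,((A,M),E)),Y).
M and A share a more recent common ancestor with each other than either does with E, so E is the least closely related of the three.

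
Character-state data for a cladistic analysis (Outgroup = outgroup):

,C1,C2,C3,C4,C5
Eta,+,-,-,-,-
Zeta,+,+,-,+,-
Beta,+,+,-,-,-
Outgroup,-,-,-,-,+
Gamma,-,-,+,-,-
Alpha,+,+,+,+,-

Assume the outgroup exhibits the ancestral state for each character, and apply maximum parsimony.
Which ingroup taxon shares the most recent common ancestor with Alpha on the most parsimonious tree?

Character polarity is set by the outgroup: the derived state is whichever differs from the outgroup's state, so for C5 the derived state is '-', and for the remaining characters it is '+'.
C1 (derived state '+') is shared by Alpha, Beta, Eta, and Zeta — a synapomorphy uniting that clade.
Only Alpha, Beta, and Zeta show the derived state '+' for C2, supporting them as a clade.
C3 groups Alpha and Gamma, which is incompatible with the clades supported by the remaining characters; treating it as convergent (homoplasy) costs fewer steps than any alternative tree.
C4: derived state '+' in Alpha and Zeta only — synapomorphy for {Alpha, Zeta}.
All ingroup taxa share the derived state '-' for C5; it defines the ingroup but does not resolve relationships within it.
Most parsimonious ingroup topology: (Gamma,(Eta,((Alpha,Zeta),Beta))).
Alpha and Zeta form a cherry on this tree, so they are sister taxa.

Zeta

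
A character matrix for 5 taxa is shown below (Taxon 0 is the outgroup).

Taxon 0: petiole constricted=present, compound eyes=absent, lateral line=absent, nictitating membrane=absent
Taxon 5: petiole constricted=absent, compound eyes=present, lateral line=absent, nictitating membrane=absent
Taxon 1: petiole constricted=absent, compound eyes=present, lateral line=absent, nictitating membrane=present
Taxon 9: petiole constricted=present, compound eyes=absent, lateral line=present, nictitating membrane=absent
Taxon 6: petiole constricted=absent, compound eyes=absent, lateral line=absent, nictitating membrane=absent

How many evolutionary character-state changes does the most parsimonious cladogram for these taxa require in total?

Character polarity is set by the outgroup: the derived state is whichever differs from the outgroup's state, so for petiole constricted the derived state is 'absent', and for the remaining characters it is 'present'.
petiole constricted: derived state 'absent' in Taxon 1, Taxon 5, and Taxon 6 only — synapomorphy for {Taxon 1, Taxon 5, Taxon 6}.
compound eyes: derived state 'present' in Taxon 1 and Taxon 5 only — synapomorphy for {Taxon 1, Taxon 5}.
lateral line (derived state 'present') is unique to Taxon 9 (autapomorphy; uninformative for grouping).
nictitating membrane (derived state 'present') is unique to Taxon 1 (autapomorphy; uninformative for grouping).
Most parsimonious ingroup topology: (((Taxon 5,Taxon 1),Taxon 6),Taxon 9).
Changes per character on this tree: petiole constricted: 1; compound eyes: 1; lateral line: 1; nictitating membrane: 1.
Total = 4.

4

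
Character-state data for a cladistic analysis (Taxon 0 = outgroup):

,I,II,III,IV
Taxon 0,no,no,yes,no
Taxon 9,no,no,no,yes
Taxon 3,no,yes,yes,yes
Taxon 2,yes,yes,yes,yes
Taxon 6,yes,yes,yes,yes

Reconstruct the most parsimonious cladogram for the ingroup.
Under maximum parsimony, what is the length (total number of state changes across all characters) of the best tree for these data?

4

Character polarity is set by the outgroup: the derived state is whichever differs from the outgroup's state, so for III the derived state is 'no', and for the remaining characters it is 'yes'.
I (derived state 'yes') is shared by Taxon 2 and Taxon 6 — a synapomorphy uniting that clade.
Only Taxon 2, Taxon 3, and Taxon 6 show the derived state 'yes' for II, supporting them as a clade.
III (derived state 'no') is unique to Taxon 9 (autapomorphy; uninformative for grouping).
All ingroup taxa share the derived state 'yes' for IV; it defines the ingroup but does not resolve relationships within it.
Most parsimonious ingroup topology: (Taxon 9,(Taxon 3,(Taxon 2,Taxon 6))).
Changes per character on this tree: I: 1; II: 1; III: 1; IV: 1.
Total = 4.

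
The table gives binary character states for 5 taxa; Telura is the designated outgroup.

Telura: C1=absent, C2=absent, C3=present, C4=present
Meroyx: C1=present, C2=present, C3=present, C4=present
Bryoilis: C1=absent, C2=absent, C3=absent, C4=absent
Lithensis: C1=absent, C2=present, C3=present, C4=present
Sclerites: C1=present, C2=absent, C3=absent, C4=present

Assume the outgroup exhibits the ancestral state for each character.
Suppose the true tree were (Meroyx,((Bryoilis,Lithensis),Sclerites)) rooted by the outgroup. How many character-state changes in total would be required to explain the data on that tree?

7

Map each character onto (Meroyx,((Bryoilis,Lithensis),Sclerites)) (rooted by Telura) and count the minimum state changes it requires (Fitch parsimony):
C1: 2; C2: 2; C3: 2; C4: 1.
Total tree length = 7.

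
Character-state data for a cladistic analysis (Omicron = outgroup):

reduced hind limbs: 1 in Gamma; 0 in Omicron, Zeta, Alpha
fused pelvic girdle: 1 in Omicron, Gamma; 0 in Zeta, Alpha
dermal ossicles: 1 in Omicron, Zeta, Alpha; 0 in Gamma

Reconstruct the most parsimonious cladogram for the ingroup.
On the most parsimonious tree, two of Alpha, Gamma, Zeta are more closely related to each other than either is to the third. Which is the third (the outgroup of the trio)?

Character polarity is set by the outgroup: the derived state is whichever differs from the outgroup's state, so for fused pelvic girdle, dermal ossicles the derived state is '0', and for the remaining characters it is '1'.
reduced hind limbs: derived state '1' in Gamma only — an autapomorphy, so it tells us nothing about relationships among taxa.
Only Alpha and Zeta show the derived state '0' for fused pelvic girdle, supporting them as a clade.
dermal ossicles (derived state '0') is unique to Gamma (autapomorphy; uninformative for grouping).
Most parsimonious ingroup topology: ((Zeta,Alpha),Gamma).
Zeta and Alpha share a more recent common ancestor with each other than either does with Gamma, so Gamma is the least closely related of the three.

Gamma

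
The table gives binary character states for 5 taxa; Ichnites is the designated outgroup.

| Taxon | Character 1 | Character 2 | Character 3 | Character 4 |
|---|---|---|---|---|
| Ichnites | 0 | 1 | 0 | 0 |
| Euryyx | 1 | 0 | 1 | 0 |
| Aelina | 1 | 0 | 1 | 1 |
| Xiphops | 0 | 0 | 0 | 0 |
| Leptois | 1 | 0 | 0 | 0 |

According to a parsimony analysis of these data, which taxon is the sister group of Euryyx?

Aelina

Character polarity is set by the outgroup: the derived state is whichever differs from the outgroup's state, so for Character 2 the derived state is '0', and for the remaining characters it is '1'.
Character 1: derived state '1' in Aelina, Euryyx, and Leptois only — synapomorphy for {Aelina, Euryyx, Leptois}.
Character 2 (derived state '0') is shared by all ingroup taxa — unites the whole ingroup.
Only Aelina and Euryyx show the derived state '1' for Character 3, supporting them as a clade.
Character 4 (derived state '1') is unique to Aelina (autapomorphy; uninformative for grouping).
Most parsimonious ingroup topology: (((Euryyx,Aelina),Leptois),Xiphops).
Euryyx and Aelina form a cherry on this tree, so they are sister taxa.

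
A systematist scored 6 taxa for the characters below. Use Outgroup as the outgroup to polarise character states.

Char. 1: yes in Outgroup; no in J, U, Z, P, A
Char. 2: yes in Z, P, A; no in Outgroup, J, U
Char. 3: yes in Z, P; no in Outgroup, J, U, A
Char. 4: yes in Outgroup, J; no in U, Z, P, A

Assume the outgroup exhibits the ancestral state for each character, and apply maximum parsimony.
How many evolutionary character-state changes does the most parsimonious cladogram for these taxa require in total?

Character polarity is set by the outgroup: the derived state is whichever differs from the outgroup's state, so for Char. 1, Char. 4 the derived state is 'no', and for the remaining characters it is 'yes'.
Char. 1 (derived state 'no') is shared by all ingroup taxa — unites the whole ingroup.
Char. 2 (derived state 'yes') is shared by A, P, and Z — a synapomorphy uniting that clade.
Char. 3: derived state 'yes' in P and Z only — synapomorphy for {P, Z}.
Char. 4: derived state 'no' in A, P, U, and Z only — synapomorphy for {A, P, U, Z}.
Most parsimonious ingroup topology: (J,(U,((Z,P),A))).
Changes per character on this tree: Char. 1: 1; Char. 2: 1; Char. 3: 1; Char. 4: 1.
Total = 4.

4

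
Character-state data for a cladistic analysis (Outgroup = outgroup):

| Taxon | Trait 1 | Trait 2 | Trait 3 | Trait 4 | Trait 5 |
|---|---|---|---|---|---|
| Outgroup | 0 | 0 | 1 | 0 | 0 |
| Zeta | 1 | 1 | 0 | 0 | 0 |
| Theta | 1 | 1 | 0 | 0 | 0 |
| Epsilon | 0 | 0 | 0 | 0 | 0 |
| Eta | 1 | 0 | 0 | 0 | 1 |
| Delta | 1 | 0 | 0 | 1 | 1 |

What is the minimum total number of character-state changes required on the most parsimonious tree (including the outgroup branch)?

Character polarity is set by the outgroup: the derived state is whichever differs from the outgroup's state, so for Trait 3 the derived state is '0', and for the remaining characters it is '1'.
Trait 1 (derived state '1') is shared by Delta, Eta, Theta, and Zeta — a synapomorphy uniting that clade.
Only Theta and Zeta show the derived state '1' for Trait 2, supporting them as a clade.
Trait 3 (derived state '0') is shared by all ingroup taxa — unites the whole ingroup.
Trait 4: derived state '1' in Delta only — an autapomorphy, so it tells us nothing about relationships among taxa.
Only Delta and Eta show the derived state '1' for Trait 5, supporting them as a clade.
Most parsimonious ingroup topology: (((Zeta,Theta),(Eta,Delta)),Epsilon).
Changes per character on this tree: Trait 1: 1; Trait 2: 1; Trait 3: 1; Trait 4: 1; Trait 5: 1.
Total = 5.

5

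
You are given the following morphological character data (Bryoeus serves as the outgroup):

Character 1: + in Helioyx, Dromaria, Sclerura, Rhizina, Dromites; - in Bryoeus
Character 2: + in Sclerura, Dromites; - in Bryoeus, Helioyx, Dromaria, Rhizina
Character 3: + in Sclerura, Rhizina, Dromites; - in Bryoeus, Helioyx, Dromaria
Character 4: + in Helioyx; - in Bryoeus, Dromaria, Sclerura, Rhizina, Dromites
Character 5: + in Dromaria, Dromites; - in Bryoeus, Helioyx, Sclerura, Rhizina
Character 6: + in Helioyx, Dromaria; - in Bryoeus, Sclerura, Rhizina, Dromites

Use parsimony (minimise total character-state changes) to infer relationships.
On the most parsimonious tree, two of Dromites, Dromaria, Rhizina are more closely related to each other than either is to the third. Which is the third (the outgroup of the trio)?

The outgroup has state '-' for every character, so '+' is the derived state throughout.
Character 1 (derived state '+') is shared by all ingroup taxa — unites the whole ingroup.
Character 2 (derived state '+') is shared by Dromites and Sclerura — a synapomorphy uniting that clade.
Character 3 (derived state '+') is shared by Dromites, Rhizina, and Sclerura — a synapomorphy uniting that clade.
Character 4: derived state '+' in Helioyx only — an autapomorphy, so it tells us nothing about relationships among taxa.
Character 5 groups Dromaria and Dromites, which is incompatible with the clades supported by the remaining characters; treating it as convergent (homoplasy) costs fewer steps than any alternative tree.
Character 6 (derived state '+') is shared by Dromaria and Helioyx — a synapomorphy uniting that clade.
Most parsimonious ingroup topology: ((Helioyx,Dromaria),((Sclerura,Dromites),Rhizina)).
Dromites and Rhizina share a more recent common ancestor with each other than either does with Dromaria, so Dromaria is the least closely related of the three.

Dromaria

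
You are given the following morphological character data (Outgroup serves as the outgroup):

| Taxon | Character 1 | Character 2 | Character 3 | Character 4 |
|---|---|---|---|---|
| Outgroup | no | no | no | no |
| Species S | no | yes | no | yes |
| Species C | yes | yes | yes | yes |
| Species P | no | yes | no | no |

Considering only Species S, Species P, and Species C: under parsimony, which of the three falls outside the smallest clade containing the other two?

The outgroup has state 'no' for every character, so 'yes' is the derived state throughout.
Character 1: derived state 'yes' in Species C only — an autapomorphy, so it tells us nothing about relationships among taxa.
All ingroup taxa share the derived state 'yes' for Character 2; it defines the ingroup but does not resolve relationships within it.
Character 3 (derived state 'yes') is unique to Species C (autapomorphy; uninformative for grouping).
Only Species C and Species S show the derived state 'yes' for Character 4, supporting them as a clade.
Most parsimonious ingroup topology: ((Species S,Species C),Species P).
Species C and Species S share a more recent common ancestor with each other than either does with Species P, so Species P is the least closely related of the three.

Species P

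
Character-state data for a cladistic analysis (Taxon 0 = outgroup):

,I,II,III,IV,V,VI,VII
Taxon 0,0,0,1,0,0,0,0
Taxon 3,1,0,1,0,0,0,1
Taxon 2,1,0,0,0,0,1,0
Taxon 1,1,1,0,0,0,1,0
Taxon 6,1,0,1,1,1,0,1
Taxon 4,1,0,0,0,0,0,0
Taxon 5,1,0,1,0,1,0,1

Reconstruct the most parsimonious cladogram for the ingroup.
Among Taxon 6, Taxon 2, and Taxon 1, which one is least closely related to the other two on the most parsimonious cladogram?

Taxon 6

Character polarity is set by the outgroup: the derived state is whichever differs from the outgroup's state, so for III the derived state is '0', and for the remaining characters it is '1'.
I (derived state '1') is shared by all ingroup taxa — unites the whole ingroup.
II (derived state '1') is unique to Taxon 1 (autapomorphy; uninformative for grouping).
III: derived state '0' in Taxon 1, Taxon 2, and Taxon 4 only — synapomorphy for {Taxon 1, Taxon 2, Taxon 4}.
IV (derived state '1') is unique to Taxon 6 (autapomorphy; uninformative for grouping).
Only Taxon 5 and Taxon 6 show the derived state '1' for V, supporting them as a clade.
VI (derived state '1') is shared by Taxon 1 and Taxon 2 — a synapomorphy uniting that clade.
Only Taxon 3, Taxon 5, and Taxon 6 show the derived state '1' for VII, supporting them as a clade.
Most parsimonious ingroup topology: ((Taxon 3,(Taxon 6,Taxon 5)),((Taxon 2,Taxon 1),Taxon 4)).
Taxon 1 and Taxon 2 share a more recent common ancestor with each other than either does with Taxon 6, so Taxon 6 is the least closely related of the three.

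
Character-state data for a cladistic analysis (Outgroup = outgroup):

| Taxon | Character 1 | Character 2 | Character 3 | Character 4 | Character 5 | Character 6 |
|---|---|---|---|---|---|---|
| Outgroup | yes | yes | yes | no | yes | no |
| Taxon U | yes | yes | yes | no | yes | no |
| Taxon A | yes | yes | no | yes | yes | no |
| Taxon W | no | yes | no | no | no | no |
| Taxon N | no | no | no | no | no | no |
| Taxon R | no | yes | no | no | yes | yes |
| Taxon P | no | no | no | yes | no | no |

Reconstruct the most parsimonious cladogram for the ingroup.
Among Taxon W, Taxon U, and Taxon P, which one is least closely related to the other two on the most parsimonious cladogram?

Taxon U

Character polarity is set by the outgroup: the derived state is whichever differs from the outgroup's state, so for Character 1, Character 2, Character 3, Character 5 the derived state is 'no', and for the remaining characters it is 'yes'.
Only Taxon N, Taxon P, Taxon R, and Taxon W show the derived state 'no' for Character 1, supporting them as a clade.
Only Taxon N and Taxon P show the derived state 'no' for Character 2, supporting them as a clade.
Character 3: derived state 'no' in Taxon A, Taxon N, Taxon P, Taxon R, and Taxon W only — synapomorphy for {Taxon A, Taxon N, Taxon P, Taxon R, Taxon W}.
Character 4 groups Taxon A and Taxon P, which is incompatible with the clades supported by the remaining characters; treating it as convergent (homoplasy) costs fewer steps than any alternative tree.
Character 5 (derived state 'no') is shared by Taxon N, Taxon P, and Taxon W — a synapomorphy uniting that clade.
Character 6: derived state 'yes' in Taxon R only — an autapomorphy, so it tells us nothing about relationships among taxa.
Most parsimonious ingroup topology: (Taxon U,(Taxon A,((Taxon W,(Taxon N,Taxon P)),Taxon R))).
Taxon P and Taxon W share a more recent common ancestor with each other than either does with Taxon U, so Taxon U is the least closely related of the three.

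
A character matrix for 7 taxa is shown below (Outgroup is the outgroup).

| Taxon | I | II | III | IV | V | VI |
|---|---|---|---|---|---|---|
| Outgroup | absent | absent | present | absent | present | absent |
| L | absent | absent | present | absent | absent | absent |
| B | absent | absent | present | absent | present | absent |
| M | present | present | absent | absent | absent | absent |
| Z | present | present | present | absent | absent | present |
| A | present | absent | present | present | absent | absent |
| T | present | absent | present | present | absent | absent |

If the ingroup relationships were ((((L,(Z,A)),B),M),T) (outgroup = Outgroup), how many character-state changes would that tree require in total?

Map each character onto ((((L,(Z,A)),B),M),T) (rooted by Outgroup) and count the minimum state changes it requires (Fitch parsimony):
I: 3; II: 2; III: 1; IV: 2; V: 2; VI: 1.
Total tree length = 11.

11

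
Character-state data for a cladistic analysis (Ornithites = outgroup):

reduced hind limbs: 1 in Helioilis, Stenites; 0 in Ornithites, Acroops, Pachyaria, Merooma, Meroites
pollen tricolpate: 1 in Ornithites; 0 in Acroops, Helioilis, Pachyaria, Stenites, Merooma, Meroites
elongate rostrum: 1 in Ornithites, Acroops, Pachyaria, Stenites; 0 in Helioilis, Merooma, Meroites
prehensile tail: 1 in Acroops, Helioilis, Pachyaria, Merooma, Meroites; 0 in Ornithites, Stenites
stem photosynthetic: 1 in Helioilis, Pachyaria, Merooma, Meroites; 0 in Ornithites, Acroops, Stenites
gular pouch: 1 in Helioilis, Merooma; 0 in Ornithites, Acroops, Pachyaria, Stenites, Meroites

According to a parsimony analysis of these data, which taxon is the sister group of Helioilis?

Merooma

Character polarity is set by the outgroup: the derived state is whichever differs from the outgroup's state, so for pollen tricolpate, elongate rostrum the derived state is '0', and for the remaining characters it is '1'.
reduced hind limbs groups Helioilis and Stenites, which is incompatible with the clades supported by the remaining characters; treating it as convergent (homoplasy) costs fewer steps than any alternative tree.
pollen tricolpate (derived state '0') is shared by all ingroup taxa — unites the whole ingroup.
elongate rostrum: derived state '0' in Helioilis, Meroites, and Merooma only — synapomorphy for {Helioilis, Meroites, Merooma}.
prehensile tail: derived state '1' in Acroops, Helioilis, Meroites, Merooma, and Pachyaria only — synapomorphy for {Acroops, Helioilis, Meroites, Merooma, Pachyaria}.
stem photosynthetic (derived state '1') is shared by Helioilis, Meroites, Merooma, and Pachyaria — a synapomorphy uniting that clade.
gular pouch (derived state '1') is shared by Helioilis and Merooma — a synapomorphy uniting that clade.
Most parsimonious ingroup topology: ((Acroops,(((Helioilis,Merooma),Meroites),Pachyaria)),Stenites).
Helioilis and Merooma form a cherry on this tree, so they are sister taxa.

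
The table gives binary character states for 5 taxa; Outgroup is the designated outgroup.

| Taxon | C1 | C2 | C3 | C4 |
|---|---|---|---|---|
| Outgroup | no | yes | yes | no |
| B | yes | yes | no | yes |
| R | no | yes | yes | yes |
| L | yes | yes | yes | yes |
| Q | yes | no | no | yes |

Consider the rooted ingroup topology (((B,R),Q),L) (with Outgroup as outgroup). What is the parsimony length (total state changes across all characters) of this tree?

6

Map each character onto (((B,R),Q),L) (rooted by Outgroup) and count the minimum state changes it requires (Fitch parsimony):
C1: 2; C2: 1; C3: 2; C4: 1.
Total tree length = 6.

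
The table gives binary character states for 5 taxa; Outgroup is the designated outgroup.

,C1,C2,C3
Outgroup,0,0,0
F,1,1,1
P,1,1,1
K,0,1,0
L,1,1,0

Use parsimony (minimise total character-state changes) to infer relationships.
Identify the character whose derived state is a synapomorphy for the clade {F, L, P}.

C1

The outgroup has state '0' for every character, so '1' is the derived state throughout.
C1: derived state '1' in F, L, and P only — synapomorphy for {F, L, P}.
All ingroup taxa share the derived state '1' for C2; it defines the ingroup but does not resolve relationships within it.
Only F and P show the derived state '1' for C3, supporting them as a clade.
Most parsimonious ingroup topology: (((F,P),L),K).
The clade {F, L, P} is supported by C1: its derived state '1' occurs in exactly those taxa and in no other taxon (including the outgroup).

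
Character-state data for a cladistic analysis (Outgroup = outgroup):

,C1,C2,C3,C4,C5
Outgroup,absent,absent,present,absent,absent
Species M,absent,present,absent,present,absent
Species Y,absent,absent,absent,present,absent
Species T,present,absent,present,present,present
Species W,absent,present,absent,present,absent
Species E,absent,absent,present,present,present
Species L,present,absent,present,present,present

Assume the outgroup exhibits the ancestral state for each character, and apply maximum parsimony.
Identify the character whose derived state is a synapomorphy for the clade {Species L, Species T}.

Character polarity is set by the outgroup: the derived state is whichever differs from the outgroup's state, so for C3 the derived state is 'absent', and for the remaining characters it is 'present'.
C1 (derived state 'present') is shared by Species L and Species T — a synapomorphy uniting that clade.
C2 (derived state 'present') is shared by Species M and Species W — a synapomorphy uniting that clade.
Only Species M, Species W, and Species Y show the derived state 'absent' for C3, supporting them as a clade.
All ingroup taxa share the derived state 'present' for C4; it defines the ingroup but does not resolve relationships within it.
C5 (derived state 'present') is shared by Species E, Species L, and Species T — a synapomorphy uniting that clade.
Most parsimonious ingroup topology: (((Species M,Species W),Species Y),((Species T,Species L),Species E)).
The clade {Species L, Species T} is supported by C1: its derived state 'present' occurs in exactly those taxa and in no other taxon (including the outgroup).

C1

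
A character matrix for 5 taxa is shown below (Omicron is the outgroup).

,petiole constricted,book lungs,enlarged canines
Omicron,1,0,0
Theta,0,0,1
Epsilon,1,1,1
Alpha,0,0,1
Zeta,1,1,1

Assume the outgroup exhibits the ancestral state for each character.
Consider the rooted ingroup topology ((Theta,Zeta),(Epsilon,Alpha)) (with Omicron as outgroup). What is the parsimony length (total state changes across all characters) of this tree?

Map each character onto ((Theta,Zeta),(Epsilon,Alpha)) (rooted by Omicron) and count the minimum state changes it requires (Fitch parsimony):
petiole constricted: 2; book lungs: 2; enlarged canines: 1.
Total tree length = 5.

5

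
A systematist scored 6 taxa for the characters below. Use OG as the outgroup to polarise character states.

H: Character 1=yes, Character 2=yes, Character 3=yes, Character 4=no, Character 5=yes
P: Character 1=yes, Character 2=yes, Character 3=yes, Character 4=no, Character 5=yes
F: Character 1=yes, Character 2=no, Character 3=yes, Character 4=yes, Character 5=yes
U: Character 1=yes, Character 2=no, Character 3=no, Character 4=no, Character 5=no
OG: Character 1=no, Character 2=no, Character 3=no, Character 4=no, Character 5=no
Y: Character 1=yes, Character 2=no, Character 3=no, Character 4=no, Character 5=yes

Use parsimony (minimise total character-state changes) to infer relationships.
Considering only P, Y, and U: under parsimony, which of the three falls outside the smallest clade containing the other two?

The outgroup has state 'no' for every character, so 'yes' is the derived state throughout.
Character 1 (derived state 'yes') is shared by all ingroup taxa — unites the whole ingroup.
Character 2 (derived state 'yes') is shared by H and P — a synapomorphy uniting that clade.
Character 3 (derived state 'yes') is shared by F, H, and P — a synapomorphy uniting that clade.
Character 4: derived state 'yes' in F only — an autapomorphy, so it tells us nothing about relationships among taxa.
Character 5 (derived state 'yes') is shared by F, H, P, and Y — a synapomorphy uniting that clade.
Most parsimonious ingroup topology: ((((H,P),F),Y),U).
P and Y share a more recent common ancestor with each other than either does with U, so U is the least closely related of the three.

U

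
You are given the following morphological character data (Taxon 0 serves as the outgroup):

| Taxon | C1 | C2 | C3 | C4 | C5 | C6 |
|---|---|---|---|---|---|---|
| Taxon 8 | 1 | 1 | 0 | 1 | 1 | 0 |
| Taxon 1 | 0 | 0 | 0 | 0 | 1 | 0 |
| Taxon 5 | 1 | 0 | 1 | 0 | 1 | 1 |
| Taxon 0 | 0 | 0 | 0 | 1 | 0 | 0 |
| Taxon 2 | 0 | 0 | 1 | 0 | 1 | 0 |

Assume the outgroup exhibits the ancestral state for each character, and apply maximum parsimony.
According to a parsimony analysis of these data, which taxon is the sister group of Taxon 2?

Character polarity is set by the outgroup: the derived state is whichever differs from the outgroup's state, so for C4 the derived state is '0', and for the remaining characters it is '1'.
C1 (state '1') occurs in Taxon 5 and Taxon 8 but conflicts with the nesting implied by the other characters — most parsimoniously interpreted as homoplasy.
C2 (derived state '1') is unique to Taxon 8 (autapomorphy; uninformative for grouping).
C3: derived state '1' in Taxon 2 and Taxon 5 only — synapomorphy for {Taxon 2, Taxon 5}.
Only Taxon 1, Taxon 2, and Taxon 5 show the derived state '0' for C4, supporting them as a clade.
All ingroup taxa share the derived state '1' for C5; it defines the ingroup but does not resolve relationships within it.
C6: derived state '1' in Taxon 5 only — an autapomorphy, so it tells us nothing about relationships among taxa.
Most parsimonious ingroup topology: ((Taxon 1,(Taxon 2,Taxon 5)),Taxon 8).
Taxon 2 and Taxon 5 form a cherry on this tree, so they are sister taxa.

Taxon 5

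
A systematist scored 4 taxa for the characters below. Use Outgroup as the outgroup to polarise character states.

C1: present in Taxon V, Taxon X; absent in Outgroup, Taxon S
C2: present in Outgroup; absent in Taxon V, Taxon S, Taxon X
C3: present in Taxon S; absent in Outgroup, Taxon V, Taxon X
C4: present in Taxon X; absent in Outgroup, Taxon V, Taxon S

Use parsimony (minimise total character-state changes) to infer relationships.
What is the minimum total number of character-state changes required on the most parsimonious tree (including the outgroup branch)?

Character polarity is set by the outgroup: the derived state is whichever differs from the outgroup's state, so for C2 the derived state is 'absent', and for the remaining characters it is 'present'.
Only Taxon V and Taxon X show the derived state 'present' for C1, supporting them as a clade.
All ingroup taxa share the derived state 'absent' for C2; it defines the ingroup but does not resolve relationships within it.
C3 (derived state 'present') is unique to Taxon S (autapomorphy; uninformative for grouping).
C4: derived state 'present' in Taxon X only — an autapomorphy, so it tells us nothing about relationships among taxa.
Most parsimonious ingroup topology: ((Taxon V,Taxon X),Taxon S).
Changes per character on this tree: C1: 1; C2: 1; C3: 1; C4: 1.
Total = 4.

4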